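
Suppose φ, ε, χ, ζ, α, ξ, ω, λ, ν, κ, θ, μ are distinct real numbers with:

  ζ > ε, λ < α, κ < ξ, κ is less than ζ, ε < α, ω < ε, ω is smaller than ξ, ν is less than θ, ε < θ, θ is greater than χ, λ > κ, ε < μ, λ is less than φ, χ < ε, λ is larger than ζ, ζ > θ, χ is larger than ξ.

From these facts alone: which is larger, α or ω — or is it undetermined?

α

Chaining the given relations: ω < ξ < χ < ε < θ < ζ < λ < α.
So α is larger.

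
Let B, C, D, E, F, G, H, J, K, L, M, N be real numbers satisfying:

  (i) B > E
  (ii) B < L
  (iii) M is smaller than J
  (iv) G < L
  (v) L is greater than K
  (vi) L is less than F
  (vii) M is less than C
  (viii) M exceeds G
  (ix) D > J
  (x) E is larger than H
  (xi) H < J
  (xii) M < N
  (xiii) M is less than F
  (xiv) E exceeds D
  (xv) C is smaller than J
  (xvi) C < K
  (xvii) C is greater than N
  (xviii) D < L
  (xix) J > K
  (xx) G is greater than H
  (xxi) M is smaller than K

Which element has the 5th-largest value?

D

Piecing the relations together gives one ordering: H < G < M < N < C < K < J < D < E < B < L < F.
The 5th largest is D.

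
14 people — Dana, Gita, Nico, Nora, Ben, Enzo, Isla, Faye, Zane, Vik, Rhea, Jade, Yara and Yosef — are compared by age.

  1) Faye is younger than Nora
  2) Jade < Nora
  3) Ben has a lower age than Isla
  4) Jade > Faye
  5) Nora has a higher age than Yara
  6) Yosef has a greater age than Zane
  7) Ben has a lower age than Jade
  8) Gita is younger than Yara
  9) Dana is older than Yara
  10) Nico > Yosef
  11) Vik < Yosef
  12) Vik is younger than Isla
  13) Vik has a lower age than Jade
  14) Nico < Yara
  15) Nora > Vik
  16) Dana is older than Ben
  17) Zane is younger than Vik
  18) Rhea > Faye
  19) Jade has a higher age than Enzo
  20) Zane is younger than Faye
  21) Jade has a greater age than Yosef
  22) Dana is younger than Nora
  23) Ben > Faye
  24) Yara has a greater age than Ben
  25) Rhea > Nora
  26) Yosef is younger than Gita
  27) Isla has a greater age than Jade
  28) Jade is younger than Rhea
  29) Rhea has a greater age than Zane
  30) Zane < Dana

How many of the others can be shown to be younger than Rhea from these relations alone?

12

From Rhea the given relations immediately reach Zane, Faye, Jade, Nora.
From those, Vik, Yosef, Enzo, Ben, Yara, Dana — 10 in total.
From those, Gita, Nico — 12 in total.
Nothing else is reachable below Rhea; 12 in all.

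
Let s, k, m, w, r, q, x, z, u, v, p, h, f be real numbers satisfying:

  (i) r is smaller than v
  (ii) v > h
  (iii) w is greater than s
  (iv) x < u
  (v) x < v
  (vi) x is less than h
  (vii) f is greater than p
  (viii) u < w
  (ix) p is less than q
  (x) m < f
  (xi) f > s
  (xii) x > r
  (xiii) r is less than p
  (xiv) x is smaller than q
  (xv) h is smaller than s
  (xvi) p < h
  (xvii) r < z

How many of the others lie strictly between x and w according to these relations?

3

Chaining upward from x reaches: h, s, v, q, u, f.
Chaining downward from w reaches: r, p, h, s, u.
Strictly between x and w are those in both lists: h, s, u — 3 elements.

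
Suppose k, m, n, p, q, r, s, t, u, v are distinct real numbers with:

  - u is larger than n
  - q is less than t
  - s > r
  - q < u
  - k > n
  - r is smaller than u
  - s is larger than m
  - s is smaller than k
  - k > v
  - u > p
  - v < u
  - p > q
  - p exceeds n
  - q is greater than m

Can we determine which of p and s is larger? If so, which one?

Following every chain through s: above s we get k; below s we get m, r.
p is not reached, and no chain runs the other way from p to s.
So the given relations leave the order of s and p undetermined.

undetermined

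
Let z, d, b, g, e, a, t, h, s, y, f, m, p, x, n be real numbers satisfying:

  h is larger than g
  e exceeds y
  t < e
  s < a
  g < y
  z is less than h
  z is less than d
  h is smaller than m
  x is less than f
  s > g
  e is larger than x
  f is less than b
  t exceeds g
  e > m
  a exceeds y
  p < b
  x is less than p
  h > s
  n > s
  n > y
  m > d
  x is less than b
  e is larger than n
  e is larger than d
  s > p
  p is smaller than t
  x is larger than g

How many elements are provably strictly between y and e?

The relations place y below e. An element lies strictly between them when it is forced above y and also forced below e.
Above y: {a, n}. Below e: {g, x, z, p, s, h, n, d, m, t}.
Intersection: {n} — 1.

1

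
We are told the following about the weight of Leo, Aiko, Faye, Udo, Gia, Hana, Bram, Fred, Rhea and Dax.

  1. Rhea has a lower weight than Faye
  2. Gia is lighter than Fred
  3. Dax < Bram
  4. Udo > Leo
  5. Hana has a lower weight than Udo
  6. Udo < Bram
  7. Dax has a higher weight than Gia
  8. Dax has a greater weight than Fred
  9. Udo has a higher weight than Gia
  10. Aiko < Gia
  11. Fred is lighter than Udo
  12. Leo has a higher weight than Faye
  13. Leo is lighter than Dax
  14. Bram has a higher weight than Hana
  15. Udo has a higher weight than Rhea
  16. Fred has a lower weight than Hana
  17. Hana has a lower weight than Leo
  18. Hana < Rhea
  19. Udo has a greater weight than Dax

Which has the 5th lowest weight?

The consecutive relations fix a unique order: Aiko < Gia < Fred < Hana < Rhea < Faye < Leo < Dax < Udo < Bram.
Counting 5 from the smallest end gives Rhea.

Rhea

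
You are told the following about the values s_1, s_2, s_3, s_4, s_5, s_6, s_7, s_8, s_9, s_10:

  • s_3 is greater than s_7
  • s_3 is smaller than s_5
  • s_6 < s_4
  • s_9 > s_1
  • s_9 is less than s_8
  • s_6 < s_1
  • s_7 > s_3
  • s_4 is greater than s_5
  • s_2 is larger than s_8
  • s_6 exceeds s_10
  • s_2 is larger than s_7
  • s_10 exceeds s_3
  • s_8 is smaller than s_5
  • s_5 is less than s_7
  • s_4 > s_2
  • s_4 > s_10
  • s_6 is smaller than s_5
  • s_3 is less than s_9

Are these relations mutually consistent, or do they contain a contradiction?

We have s_7 < s_3 stated directly, yet also s_3 < s_10 < s_6 < s_1 < s_9 < s_8 < s_5 < s_7 by chaining the others — so s_3 < s_7. Contradiction.

inconsistent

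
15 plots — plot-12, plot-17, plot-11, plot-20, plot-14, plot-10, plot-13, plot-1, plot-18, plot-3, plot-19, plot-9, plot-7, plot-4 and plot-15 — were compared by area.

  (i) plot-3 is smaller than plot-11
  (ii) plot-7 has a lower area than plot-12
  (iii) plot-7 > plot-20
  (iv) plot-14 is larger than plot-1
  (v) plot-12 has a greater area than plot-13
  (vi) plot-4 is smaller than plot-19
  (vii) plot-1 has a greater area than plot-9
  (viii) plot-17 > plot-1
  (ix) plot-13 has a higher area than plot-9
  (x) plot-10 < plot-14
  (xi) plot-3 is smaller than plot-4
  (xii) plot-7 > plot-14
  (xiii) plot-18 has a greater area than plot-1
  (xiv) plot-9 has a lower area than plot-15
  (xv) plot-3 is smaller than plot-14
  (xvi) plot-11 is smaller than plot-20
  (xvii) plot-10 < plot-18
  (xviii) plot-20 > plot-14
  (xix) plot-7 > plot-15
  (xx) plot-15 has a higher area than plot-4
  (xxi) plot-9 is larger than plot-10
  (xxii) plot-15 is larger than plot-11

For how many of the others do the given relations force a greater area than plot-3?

8

The elements the relations force above plot-3 are plot-11, plot-4, plot-14, plot-19, plot-15, plot-20, plot-7, plot-12 — no chain reaches any other.
That is 8.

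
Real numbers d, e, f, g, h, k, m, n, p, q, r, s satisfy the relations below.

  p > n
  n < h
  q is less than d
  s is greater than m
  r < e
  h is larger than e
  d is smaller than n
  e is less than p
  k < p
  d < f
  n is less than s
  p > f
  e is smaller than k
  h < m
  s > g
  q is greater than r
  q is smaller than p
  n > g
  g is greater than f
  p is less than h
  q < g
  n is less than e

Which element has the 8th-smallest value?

k

Piecing the relations together gives one ordering: r < q < d < f < g < n < e < k < p < h < m < s.
The 8th smallest is k.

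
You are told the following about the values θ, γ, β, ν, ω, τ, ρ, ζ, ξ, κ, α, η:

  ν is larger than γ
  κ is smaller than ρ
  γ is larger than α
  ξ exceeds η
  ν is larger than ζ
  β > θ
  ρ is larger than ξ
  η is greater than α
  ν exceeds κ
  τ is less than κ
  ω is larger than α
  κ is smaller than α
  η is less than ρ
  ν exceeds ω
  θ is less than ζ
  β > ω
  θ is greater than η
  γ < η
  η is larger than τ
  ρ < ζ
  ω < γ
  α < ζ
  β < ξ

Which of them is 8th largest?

Piecing the relations together gives one ordering: τ < κ < α < ω < γ < η < θ < β < ξ < ρ < ζ < ν.
Counting 8 from the largest end gives γ.

γ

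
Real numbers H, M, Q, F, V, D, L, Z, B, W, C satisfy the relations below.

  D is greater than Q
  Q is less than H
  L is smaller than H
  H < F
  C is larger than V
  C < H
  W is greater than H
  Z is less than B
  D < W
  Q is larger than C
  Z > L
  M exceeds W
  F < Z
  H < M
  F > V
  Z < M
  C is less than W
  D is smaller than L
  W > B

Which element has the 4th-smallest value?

The consecutive relations fix a unique order: V < C < Q < D < L < H < F < Z < B < W < M.
Counting 4 from the smallest end gives D.

D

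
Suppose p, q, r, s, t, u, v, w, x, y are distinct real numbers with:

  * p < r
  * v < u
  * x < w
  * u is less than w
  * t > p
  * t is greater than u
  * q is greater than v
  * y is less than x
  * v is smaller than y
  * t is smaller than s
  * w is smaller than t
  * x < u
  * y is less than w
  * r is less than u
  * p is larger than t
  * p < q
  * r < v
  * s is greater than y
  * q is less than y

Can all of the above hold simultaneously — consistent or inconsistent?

inconsistent

We have t < p stated directly, yet also p < r < v < q < y < x < u < w < t by chaining the others — so p < t. Contradiction.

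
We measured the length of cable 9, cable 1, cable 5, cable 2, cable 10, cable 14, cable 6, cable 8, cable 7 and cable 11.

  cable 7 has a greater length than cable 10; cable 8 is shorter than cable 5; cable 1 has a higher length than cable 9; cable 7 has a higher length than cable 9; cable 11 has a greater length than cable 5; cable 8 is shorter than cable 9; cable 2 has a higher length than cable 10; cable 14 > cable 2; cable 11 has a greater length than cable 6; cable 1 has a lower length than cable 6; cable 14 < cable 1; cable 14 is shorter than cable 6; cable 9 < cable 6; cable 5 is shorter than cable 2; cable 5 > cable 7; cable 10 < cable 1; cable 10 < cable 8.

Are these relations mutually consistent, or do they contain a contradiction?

The single ordering cable 10 < cable 8 < cable 9 < cable 7 < cable 5 < cable 2 < cable 14 < cable 1 < cable 6 < cable 11 satisfies every listed relation, so no contradiction arises.

consistent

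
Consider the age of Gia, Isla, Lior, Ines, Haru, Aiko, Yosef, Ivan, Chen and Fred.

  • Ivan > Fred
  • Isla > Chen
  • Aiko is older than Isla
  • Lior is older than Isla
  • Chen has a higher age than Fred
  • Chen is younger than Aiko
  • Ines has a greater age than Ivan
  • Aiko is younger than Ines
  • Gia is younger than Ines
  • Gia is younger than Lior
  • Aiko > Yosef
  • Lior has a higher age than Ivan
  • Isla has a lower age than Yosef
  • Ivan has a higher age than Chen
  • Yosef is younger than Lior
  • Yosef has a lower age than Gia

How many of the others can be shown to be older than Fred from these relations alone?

From Fred the given relations immediately reach Chen, Ivan.
From those, Isla, Aiko, Lior, Ines — 6 in total.
From those, Yosef — 7 in total.
From those, Gia — 8 in total.
Nothing else is reachable above Fred; 8 in all.

8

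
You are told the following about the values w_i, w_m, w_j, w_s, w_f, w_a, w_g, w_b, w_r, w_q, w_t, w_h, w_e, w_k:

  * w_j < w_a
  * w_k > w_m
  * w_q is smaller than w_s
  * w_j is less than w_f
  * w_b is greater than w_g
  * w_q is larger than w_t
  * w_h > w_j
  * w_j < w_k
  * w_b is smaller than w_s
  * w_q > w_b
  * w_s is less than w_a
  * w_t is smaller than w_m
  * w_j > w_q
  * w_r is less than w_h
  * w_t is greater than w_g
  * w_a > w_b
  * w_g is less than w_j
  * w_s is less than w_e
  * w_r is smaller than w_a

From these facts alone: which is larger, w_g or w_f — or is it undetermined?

w_f

Link the given pairs in sequence: w_g < w_t; w_t < w_q; w_q < w_j; w_j < w_f.
Together: w_g < w_t < w_q < w_j < w_f.
So w_f is larger.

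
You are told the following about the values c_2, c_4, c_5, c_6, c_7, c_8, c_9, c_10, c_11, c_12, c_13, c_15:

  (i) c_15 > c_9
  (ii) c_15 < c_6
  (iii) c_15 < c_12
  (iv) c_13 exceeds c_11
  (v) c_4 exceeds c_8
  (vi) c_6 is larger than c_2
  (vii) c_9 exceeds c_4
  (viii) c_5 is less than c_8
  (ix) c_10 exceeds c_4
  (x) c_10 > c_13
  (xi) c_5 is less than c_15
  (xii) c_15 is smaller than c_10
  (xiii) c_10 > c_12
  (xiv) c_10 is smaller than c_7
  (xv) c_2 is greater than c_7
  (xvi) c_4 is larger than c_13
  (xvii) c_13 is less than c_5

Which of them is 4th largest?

Piecing the relations together gives one ordering: c_11 < c_13 < c_5 < c_8 < c_4 < c_9 < c_15 < c_12 < c_10 < c_7 < c_2 < c_6.
The 4th largest is c_10.

c_10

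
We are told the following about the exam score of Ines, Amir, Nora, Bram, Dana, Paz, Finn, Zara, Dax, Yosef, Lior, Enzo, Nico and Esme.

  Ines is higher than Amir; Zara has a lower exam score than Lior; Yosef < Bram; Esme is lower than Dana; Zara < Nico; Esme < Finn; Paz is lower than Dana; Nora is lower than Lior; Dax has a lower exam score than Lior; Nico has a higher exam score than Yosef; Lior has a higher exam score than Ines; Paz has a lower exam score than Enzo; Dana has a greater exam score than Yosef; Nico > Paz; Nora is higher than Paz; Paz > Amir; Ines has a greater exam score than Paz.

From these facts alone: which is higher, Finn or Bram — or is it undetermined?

undetermined

Following every chain through Finn: below Finn we get Esme.
Bram is not reached, and no chain runs the other way from Bram to Finn.
So the given relations leave the order of Finn and Bram undetermined.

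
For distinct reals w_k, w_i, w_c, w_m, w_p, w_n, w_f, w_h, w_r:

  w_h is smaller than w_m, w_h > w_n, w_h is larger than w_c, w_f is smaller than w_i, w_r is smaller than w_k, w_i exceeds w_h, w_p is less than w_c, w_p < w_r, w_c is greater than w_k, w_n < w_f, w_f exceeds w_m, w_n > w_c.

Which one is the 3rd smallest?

Chaining the given pairs: w_p < w_r < w_k < w_c < w_n < w_h < w_m < w_f < w_i.
The 3rd smallest is w_k.

w_k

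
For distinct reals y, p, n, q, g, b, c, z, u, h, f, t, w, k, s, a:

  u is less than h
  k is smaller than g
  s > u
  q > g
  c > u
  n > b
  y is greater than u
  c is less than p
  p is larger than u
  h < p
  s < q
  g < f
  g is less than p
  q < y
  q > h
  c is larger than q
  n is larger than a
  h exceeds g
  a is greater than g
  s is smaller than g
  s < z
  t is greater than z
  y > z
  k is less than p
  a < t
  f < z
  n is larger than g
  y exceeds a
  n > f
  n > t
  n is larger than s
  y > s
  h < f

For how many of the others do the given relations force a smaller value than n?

10

Directly below n: b, s, g, a, f, t.
One step further: u, k, h, z (10 so far).
No other element is forced below n by the given relations, so the count is 10.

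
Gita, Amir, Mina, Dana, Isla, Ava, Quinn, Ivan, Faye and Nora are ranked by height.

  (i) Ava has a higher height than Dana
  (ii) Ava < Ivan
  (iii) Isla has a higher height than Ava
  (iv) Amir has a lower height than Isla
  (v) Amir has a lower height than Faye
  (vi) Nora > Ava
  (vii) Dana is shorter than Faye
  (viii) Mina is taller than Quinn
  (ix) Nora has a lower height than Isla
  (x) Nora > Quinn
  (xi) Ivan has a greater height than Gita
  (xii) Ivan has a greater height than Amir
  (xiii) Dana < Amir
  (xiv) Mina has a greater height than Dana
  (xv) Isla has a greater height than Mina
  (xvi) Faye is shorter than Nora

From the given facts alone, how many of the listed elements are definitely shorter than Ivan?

From Ivan the given relations immediately reach Amir, Ava, Gita.
From those, Dana — 4 in total.
Nothing else is reachable below Ivan; 4 in all.

4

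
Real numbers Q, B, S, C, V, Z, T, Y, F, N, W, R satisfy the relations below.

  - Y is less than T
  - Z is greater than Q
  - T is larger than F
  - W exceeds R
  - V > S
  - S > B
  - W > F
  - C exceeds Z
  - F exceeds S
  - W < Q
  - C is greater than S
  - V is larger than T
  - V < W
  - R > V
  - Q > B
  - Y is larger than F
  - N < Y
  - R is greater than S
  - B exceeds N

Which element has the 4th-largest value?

The consecutive relations fix a unique order: N < B < S < F < Y < T < V < R < W < Q < Z < C.
The 4th largest is W.

W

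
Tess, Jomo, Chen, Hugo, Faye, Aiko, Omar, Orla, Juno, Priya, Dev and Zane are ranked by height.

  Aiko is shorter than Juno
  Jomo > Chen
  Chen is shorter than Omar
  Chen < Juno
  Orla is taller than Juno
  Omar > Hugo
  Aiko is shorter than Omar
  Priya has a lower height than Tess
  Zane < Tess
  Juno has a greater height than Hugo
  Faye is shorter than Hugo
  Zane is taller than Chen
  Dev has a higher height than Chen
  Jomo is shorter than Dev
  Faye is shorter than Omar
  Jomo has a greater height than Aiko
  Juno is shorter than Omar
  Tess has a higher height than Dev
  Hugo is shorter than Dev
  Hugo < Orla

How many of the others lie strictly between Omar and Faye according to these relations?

The relations place Faye below Omar. An element lies strictly between them when it is forced above Faye and also forced below Omar.
Above Faye: {Hugo, Juno, Dev, Tess, Orla}. Below Omar: {Chen, Aiko, Hugo, Juno}.
Intersection: {Hugo, Juno} — 2.

2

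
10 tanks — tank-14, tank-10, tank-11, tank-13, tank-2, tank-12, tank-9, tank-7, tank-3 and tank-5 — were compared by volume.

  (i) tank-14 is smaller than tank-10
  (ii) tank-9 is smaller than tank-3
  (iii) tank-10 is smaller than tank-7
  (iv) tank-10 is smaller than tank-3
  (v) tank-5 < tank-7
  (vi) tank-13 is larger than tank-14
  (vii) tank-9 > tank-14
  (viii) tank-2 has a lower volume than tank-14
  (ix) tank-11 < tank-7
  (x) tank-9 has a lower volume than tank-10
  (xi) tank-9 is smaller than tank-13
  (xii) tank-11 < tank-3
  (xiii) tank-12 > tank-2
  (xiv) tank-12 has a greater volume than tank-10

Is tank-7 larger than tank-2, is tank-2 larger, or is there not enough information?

tank-2 < tank-14 and tank-14 < tank-9 give tank-2 < tank-9.
Then tank-9 < tank-10 extends the chain to tank-10.
Then tank-10 < tank-7 extends the chain to tank-7.
So tank-7 is larger.

tank-7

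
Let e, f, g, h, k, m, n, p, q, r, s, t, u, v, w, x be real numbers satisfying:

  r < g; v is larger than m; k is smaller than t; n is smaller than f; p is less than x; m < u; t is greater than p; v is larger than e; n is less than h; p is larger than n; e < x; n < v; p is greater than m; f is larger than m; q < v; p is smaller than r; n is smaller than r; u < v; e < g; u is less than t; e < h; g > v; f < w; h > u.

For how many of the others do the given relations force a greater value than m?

From m the given relations immediately reach u, p, v, f.
From those, h, w, r, g, x, t — 10 in total.
Nothing else is reachable above m; 10 in all.

10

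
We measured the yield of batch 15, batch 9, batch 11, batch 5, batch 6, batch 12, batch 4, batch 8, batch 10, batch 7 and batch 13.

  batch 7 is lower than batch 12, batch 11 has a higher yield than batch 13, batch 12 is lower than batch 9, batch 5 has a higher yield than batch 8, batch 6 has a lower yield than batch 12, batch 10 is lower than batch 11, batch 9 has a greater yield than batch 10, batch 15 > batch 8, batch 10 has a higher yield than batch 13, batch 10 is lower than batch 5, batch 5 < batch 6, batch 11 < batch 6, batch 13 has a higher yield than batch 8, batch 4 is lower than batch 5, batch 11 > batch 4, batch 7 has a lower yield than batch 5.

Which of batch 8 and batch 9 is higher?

Link the given pairs in sequence: batch 8 < batch 13; batch 13 < batch 10; batch 10 < batch 11; batch 11 < batch 6; batch 6 < batch 12; batch 12 < batch 9.
Chaining these gives batch 8 < batch 13 < batch 10 < batch 11 < batch 6 < batch 12 < batch 9.
So batch 8 < batch 9; batch 9 is the higher of the two.

batch 9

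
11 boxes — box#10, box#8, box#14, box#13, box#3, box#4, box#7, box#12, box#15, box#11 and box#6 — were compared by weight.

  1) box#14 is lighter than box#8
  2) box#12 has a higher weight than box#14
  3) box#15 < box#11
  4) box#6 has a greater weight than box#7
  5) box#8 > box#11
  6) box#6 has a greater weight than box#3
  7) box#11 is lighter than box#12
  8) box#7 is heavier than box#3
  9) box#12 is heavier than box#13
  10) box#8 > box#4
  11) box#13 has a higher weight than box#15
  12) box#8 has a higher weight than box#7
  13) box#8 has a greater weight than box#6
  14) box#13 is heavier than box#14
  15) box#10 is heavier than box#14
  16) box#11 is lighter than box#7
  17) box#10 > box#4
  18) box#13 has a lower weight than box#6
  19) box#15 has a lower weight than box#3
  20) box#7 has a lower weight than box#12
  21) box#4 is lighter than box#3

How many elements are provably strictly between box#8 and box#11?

The relations place box#11 below box#8. An element lies strictly between them when it is forced above box#11 and also forced below box#8.
Above box#11: {box#7, box#6, box#12}. Below box#8: {box#15, box#14, box#4, box#3, box#13, box#7, box#6}.
Intersection: {box#7, box#6} — 2.

2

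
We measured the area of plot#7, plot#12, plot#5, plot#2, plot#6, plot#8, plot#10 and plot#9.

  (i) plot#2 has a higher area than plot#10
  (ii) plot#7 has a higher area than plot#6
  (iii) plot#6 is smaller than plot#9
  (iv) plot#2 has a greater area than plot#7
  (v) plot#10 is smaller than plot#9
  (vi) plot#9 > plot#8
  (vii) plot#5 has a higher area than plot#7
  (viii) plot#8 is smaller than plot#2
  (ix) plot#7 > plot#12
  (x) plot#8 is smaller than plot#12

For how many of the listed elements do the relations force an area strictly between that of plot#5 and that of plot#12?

1

Chaining upward from plot#12 reaches: plot#7, plot#2.
Chaining downward from plot#5 reaches: plot#8, plot#6, plot#7.
Strictly between plot#12 and plot#5 are those in both lists: plot#7 — 1 element.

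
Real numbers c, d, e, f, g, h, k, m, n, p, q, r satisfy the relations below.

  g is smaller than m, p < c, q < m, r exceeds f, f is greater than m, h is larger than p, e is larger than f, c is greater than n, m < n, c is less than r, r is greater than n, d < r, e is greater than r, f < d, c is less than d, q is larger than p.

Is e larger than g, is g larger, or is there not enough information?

g < m < n < c < r < e, by transitivity through m, n, c, r.
So e is larger.

e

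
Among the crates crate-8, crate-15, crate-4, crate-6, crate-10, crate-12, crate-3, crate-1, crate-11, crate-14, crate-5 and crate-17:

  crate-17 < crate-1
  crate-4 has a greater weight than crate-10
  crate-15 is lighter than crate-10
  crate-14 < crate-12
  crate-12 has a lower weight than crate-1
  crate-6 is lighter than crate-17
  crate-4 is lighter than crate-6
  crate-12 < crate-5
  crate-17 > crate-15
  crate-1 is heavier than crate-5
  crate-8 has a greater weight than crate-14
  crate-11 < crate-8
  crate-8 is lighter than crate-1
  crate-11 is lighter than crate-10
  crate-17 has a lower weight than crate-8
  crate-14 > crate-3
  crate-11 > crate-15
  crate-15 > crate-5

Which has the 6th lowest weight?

The consecutive relations fix a unique order: crate-3 < crate-14 < crate-12 < crate-5 < crate-15 < crate-11 < crate-10 < crate-4 < crate-6 < crate-17 < crate-8 < crate-1.
Counting 6 from the smallest end gives crate-11.

crate-11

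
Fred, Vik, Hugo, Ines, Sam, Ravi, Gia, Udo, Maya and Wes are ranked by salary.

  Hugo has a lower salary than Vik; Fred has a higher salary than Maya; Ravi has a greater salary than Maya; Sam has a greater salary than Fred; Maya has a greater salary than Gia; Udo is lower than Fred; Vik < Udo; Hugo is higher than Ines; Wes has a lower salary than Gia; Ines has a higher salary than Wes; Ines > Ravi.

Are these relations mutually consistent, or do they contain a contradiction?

consistent

The single ordering Wes < Gia < Maya < Ravi < Ines < Hugo < Vik < Udo < Fred < Sam satisfies every listed relation, so no contradiction arises.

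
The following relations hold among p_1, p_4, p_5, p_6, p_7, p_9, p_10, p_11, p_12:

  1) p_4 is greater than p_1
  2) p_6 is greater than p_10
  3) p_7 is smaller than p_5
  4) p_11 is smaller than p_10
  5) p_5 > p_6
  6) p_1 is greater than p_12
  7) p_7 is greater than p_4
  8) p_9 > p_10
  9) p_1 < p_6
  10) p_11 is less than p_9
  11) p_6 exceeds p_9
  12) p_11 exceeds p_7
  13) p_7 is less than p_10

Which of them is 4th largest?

The consecutive relations fix a unique order: p_12 < p_1 < p_4 < p_7 < p_11 < p_10 < p_9 < p_6 < p_5.
Counting 4 from the largest end gives p_10.

p_10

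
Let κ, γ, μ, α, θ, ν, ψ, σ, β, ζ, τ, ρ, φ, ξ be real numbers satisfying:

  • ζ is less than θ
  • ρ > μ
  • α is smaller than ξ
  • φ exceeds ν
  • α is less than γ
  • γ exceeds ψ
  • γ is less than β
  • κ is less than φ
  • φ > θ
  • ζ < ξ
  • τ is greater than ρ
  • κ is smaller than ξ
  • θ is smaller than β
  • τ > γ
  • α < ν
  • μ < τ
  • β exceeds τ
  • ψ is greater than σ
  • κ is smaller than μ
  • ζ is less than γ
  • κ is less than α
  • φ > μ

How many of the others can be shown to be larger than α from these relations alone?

Directly above α: ν, ξ, γ.
One step further: τ, β, φ (6 so far).
No other element is forced above α by the given relations, so the count is 6.

6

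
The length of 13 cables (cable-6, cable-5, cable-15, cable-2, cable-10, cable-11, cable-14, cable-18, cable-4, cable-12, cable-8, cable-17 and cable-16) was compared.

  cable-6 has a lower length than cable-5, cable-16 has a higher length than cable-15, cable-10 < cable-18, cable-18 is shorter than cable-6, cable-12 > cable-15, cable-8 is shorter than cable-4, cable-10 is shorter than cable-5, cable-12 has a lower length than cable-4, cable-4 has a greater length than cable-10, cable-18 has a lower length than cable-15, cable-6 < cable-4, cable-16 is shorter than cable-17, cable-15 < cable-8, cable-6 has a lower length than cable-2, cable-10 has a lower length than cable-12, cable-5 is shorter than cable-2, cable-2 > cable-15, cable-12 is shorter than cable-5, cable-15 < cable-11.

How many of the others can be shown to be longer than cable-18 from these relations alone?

10

The elements the relations force above cable-18 are cable-15, cable-6, cable-12, cable-5, cable-2, cable-16, cable-17, cable-11, cable-8, cable-4 — no chain reaches any other.
That is 10.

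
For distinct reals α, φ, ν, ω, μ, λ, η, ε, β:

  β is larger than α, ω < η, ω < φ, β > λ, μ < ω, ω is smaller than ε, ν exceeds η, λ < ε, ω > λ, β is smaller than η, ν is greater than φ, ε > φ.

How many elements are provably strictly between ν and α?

Chaining upward from α reaches: β, η.
Chaining downward from ν reaches: λ, μ, ω, φ, β, η.
Strictly between α and ν are those in both lists: β, η — 2 elements.

2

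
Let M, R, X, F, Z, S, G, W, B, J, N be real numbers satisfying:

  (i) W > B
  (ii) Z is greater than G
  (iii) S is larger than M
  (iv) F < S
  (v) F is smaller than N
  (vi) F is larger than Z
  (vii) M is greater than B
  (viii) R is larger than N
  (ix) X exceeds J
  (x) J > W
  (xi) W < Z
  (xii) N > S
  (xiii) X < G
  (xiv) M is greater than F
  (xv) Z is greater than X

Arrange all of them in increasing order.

The consecutive links are each given: B < W; W < J; J < X; X < G; G < Z; Z < F; F < M; M < S; S < N; N < R.

B < W < J < X < G < Z < F < M < S < N < R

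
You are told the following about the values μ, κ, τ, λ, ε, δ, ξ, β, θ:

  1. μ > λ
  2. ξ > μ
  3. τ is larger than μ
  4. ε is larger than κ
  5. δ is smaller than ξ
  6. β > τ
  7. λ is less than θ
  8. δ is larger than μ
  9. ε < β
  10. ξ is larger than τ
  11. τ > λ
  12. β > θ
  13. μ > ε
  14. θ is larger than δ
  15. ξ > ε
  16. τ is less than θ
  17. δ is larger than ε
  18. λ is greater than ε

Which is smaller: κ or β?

κ

κ < ε and ε < λ give κ < λ.
With λ < μ: κ < ε < λ < μ.
With μ < τ: κ < ε < λ < μ < τ.
Then τ < θ extends the chain to θ.
Then θ < β extends the chain to β.
So κ < β; κ is the smaller of the two.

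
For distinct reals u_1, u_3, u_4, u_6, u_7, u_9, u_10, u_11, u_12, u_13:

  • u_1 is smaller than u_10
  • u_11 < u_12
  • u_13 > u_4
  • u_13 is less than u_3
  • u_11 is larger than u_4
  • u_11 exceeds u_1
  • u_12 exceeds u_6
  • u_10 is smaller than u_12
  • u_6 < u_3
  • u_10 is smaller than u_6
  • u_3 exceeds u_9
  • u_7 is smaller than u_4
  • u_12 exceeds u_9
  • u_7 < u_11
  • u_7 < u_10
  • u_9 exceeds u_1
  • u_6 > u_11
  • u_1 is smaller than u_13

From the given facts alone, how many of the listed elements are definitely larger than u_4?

From u_4 the given relations immediately reach u_13, u_11.
From those, u_6, u_3, u_12 — 5 in total.
Nothing else is reachable above u_4; 5 in all.

5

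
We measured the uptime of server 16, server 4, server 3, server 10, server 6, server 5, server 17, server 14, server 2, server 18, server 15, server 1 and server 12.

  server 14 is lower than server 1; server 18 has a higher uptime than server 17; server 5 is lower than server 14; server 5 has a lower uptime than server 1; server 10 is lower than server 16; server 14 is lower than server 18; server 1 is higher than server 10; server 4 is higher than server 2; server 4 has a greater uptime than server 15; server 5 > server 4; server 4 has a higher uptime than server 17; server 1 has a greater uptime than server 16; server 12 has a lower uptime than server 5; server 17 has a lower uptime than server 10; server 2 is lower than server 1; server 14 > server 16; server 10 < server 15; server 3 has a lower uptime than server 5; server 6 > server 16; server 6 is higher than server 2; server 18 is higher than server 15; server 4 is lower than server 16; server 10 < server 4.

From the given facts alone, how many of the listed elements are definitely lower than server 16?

5

Directly below server 16: server 10, server 4.
One step further: server 2, server 17, server 15 (5 so far).
No other element is forced below server 16 by the given relations, so the count is 5.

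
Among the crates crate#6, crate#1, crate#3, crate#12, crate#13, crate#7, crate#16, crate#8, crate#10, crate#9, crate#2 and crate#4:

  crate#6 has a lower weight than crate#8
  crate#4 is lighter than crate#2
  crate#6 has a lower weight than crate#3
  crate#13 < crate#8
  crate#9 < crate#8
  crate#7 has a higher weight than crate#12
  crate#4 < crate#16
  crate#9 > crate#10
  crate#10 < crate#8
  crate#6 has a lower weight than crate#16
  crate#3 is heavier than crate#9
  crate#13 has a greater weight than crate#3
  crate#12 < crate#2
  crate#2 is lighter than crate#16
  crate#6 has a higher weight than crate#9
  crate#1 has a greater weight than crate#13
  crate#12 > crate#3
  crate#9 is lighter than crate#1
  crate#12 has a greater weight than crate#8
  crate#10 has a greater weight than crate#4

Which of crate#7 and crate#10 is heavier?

crate#7

crate#10 < crate#9 and crate#9 < crate#6 give crate#10 < crate#6.
Then crate#6 < crate#3 extends the chain to crate#3.
Then crate#3 < crate#13 extends the chain to crate#13.
With crate#13 < crate#8: crate#10 < crate#9 < crate#6 < crate#3 < crate#13 < crate#8.
With crate#8 < crate#12: crate#10 < crate#9 < crate#6 < crate#3 < crate#13 < crate#8 < crate#12.
Then crate#12 < crate#7 extends the chain to crate#7.
So crate#10 < crate#7; crate#7 is the heavier of the two.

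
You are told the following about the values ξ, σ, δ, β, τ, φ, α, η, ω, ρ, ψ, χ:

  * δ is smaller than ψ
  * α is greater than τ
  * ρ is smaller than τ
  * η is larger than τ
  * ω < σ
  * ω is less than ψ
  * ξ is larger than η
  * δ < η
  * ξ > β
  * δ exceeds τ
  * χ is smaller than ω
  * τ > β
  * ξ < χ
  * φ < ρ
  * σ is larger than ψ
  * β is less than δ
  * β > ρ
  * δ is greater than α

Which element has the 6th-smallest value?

δ

Chaining the given pairs: φ < ρ < β < τ < α < δ < η < ξ < χ < ω < ψ < σ.
The 6th smallest is δ.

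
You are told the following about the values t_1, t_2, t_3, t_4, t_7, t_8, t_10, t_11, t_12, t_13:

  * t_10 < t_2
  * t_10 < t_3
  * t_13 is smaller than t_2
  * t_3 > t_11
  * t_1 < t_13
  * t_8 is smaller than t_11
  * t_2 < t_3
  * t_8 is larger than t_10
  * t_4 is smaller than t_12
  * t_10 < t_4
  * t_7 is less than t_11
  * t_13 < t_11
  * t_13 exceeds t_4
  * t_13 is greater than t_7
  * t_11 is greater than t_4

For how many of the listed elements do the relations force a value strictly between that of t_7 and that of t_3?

The relations place t_7 below t_3. An element lies strictly between them when it is forced above t_7 and also forced below t_3.
Above t_7: {t_13, t_11, t_2}. Below t_3: {t_10, t_8, t_4, t_1, t_13, t_11, t_2}.
Intersection: {t_13, t_11, t_2} — 3.

3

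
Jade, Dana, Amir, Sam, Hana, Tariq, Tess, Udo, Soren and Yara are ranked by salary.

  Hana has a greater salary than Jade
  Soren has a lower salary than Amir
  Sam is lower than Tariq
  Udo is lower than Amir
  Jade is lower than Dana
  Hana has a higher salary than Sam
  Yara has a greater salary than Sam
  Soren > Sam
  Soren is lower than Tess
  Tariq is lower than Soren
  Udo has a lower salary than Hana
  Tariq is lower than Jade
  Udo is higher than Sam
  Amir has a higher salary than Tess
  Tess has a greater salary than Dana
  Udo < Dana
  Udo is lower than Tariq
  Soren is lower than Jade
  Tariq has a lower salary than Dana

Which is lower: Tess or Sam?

Sam

Link the given pairs in sequence: Sam < Udo; Udo < Tariq; Tariq < Soren; Soren < Jade; Jade < Dana; Dana < Tess.
Together: Sam < Udo < Tariq < Soren < Jade < Dana < Tess.
So Sam < Tess; Sam is the lower of the two.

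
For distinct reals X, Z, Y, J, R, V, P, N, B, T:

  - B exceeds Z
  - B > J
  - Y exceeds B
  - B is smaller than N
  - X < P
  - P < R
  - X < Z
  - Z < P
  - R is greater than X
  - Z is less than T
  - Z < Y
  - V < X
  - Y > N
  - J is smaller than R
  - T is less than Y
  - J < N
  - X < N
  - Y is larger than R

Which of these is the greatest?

Y

V is not greatest since V < X; J is not greatest since J < R; X is not greatest since X < P; Z is not greatest since Z < P; P is not greatest since P < R; T is not greatest since T < Y; B is not greatest since B < N; N is not greatest since N < Y; R is not greatest since R < Y.
Only Y has nothing above it, so Y is the greatest.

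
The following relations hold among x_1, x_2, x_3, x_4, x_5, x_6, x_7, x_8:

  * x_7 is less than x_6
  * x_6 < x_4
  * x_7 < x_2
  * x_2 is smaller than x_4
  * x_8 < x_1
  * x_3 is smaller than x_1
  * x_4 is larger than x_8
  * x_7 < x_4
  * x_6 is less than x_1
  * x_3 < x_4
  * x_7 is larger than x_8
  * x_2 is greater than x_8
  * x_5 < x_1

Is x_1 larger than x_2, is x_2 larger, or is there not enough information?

Following every chain through x_2: above x_2 we get x_4; below x_2 we get x_8, x_7.
x_1 is not reached, and no chain runs the other way from x_1 to x_2.
So the given relations leave the order of x_2 and x_1 undetermined.

undetermined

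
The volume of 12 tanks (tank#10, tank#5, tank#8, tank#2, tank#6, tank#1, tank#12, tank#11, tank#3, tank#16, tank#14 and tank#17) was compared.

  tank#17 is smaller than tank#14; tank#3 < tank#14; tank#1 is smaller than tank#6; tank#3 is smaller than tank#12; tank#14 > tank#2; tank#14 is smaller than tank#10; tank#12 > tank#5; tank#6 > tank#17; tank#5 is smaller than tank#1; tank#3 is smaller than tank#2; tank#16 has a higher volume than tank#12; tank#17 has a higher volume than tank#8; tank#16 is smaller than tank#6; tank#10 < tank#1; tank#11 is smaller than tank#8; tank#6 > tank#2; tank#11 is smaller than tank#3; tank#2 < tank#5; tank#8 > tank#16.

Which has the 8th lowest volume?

tank#17

Chaining the given pairs: tank#11 < tank#3 < tank#2 < tank#5 < tank#12 < tank#16 < tank#8 < tank#17 < tank#14 < tank#10 < tank#1 < tank#6.
The 8th smallest is tank#17.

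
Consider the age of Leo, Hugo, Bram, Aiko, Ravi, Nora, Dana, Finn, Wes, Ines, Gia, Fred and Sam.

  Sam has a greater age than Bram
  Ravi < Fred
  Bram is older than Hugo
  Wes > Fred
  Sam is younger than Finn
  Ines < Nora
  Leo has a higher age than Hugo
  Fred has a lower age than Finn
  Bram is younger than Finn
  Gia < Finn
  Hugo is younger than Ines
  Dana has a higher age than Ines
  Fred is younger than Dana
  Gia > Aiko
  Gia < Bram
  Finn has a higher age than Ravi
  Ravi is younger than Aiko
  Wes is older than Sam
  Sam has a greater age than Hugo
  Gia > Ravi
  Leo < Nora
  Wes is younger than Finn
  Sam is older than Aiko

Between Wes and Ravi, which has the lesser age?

Following the relations from Ravi: Ravi < Aiko < Gia < Bram < Sam < Wes.
So Ravi < Wes; Ravi is the younger of the two.

Ravi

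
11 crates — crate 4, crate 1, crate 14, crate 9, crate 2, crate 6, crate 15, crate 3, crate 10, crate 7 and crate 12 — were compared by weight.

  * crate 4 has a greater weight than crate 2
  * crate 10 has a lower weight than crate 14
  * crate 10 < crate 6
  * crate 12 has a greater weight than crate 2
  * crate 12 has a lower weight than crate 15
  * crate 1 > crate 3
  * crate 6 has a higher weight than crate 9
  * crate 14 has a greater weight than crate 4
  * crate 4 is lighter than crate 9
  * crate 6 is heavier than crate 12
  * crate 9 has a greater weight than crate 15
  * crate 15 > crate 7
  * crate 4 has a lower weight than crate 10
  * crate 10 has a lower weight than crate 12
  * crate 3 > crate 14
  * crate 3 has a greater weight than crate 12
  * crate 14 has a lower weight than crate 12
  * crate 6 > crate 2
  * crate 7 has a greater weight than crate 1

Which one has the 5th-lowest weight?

Chaining the given pairs: crate 2 < crate 4 < crate 10 < crate 14 < crate 12 < crate 3 < crate 1 < crate 7 < crate 15 < crate 9 < crate 6.
Counting 5 from the smallest end gives crate 12.

crate 12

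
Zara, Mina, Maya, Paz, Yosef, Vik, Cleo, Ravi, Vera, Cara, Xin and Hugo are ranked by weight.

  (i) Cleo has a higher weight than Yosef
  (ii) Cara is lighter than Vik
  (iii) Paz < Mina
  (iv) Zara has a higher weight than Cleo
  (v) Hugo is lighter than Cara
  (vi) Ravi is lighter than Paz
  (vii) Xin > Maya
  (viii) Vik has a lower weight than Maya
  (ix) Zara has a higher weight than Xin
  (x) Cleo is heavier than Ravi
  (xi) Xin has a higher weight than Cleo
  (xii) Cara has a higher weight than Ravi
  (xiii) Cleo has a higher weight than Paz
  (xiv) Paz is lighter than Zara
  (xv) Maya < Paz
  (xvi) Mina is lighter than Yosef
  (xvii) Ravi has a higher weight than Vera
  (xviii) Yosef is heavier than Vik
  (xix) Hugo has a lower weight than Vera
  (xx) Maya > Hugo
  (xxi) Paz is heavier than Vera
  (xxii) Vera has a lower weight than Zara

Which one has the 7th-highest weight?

Maya

Chaining the given pairs: Hugo < Vera < Ravi < Cara < Vik < Maya < Paz < Mina < Yosef < Cleo < Xin < Zara.
Counting 7 from the largest end gives Maya.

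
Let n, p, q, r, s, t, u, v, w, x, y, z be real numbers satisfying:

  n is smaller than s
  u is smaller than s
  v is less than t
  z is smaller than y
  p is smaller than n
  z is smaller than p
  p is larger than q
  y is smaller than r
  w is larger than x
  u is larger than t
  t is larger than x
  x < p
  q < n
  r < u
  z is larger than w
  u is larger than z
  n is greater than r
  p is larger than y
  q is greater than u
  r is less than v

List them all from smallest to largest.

x < w < z < y < r < v < t < u < q < p < n < s

Each adjacent pair is fixed by a given relation: x < w; w < z; z < y; y < r; r < v; v < t; t < u; u < q; q < p; p < n; n < s. Chaining them end to end gives the full order.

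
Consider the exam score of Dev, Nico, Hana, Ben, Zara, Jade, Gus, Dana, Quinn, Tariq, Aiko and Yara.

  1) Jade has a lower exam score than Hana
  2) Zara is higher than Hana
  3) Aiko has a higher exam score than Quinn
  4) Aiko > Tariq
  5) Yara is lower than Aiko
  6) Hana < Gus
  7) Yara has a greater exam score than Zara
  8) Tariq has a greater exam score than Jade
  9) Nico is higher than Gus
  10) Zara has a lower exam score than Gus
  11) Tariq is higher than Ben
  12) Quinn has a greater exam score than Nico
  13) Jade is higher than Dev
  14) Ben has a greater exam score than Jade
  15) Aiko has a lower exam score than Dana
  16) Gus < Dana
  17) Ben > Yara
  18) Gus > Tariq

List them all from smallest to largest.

Each adjacent pair is fixed by a given relation: Dev < Jade; Jade < Hana; Hana < Zara; Zara < Yara; Yara < Ben; Ben < Tariq; Tariq < Gus; Gus < Nico; Nico < Quinn; Quinn < Aiko; Aiko < Dana. Chaining them end to end gives the full order.

Dev < Jade < Hana < Zara < Yara < Ben < Tariq < Gus < Nico < Quinn < Aiko < Dana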